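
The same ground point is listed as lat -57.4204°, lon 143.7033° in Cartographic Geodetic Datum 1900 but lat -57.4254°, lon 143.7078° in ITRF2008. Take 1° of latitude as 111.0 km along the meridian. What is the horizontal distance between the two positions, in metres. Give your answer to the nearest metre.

617 m

Δφ = -57.4254° − -57.4204° = -0.0050°; Δλ = 143.7078° − 143.7033° = +0.0045°.
ΔN = Δφ × 111000 = -555.0 m; ΔE = Δλ × 111000 × cos(-57.4204°) = +0.0045 × 111000 × 0.538471 = 269.0 m.
Distance = √(ΔE² + ΔN²) = √(269.0² + (-555.0)²) = 616.7 m.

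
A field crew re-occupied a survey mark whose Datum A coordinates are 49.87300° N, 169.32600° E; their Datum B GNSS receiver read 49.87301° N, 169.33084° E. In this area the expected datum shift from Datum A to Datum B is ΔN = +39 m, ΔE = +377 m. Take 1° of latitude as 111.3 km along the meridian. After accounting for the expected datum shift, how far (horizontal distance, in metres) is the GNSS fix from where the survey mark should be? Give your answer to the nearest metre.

48 m

Observed coordinate differences: Δφ = +0.00001°, Δλ = +0.00484°.
Converting to metres (1° lat = 111300 m, cos φ = 0.644484): observed ΔN = 1.1 m, observed ΔE = 347.2 m.
Subtracting the expected shift leaves a residual of 1.1 − (39) = -37.9 m north and 347.2 − (377) = -29.8 m east.
Residual distance = √((-37.9)² + (-29.8)²) = 48.2 m.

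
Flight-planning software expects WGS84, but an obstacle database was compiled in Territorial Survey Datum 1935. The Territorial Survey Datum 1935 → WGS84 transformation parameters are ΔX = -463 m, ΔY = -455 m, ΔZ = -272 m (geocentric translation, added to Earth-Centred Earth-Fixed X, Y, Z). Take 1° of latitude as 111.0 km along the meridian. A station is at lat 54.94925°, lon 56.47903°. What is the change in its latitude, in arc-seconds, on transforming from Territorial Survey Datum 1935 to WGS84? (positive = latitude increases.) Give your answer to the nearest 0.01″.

sin φ = 0.818644, cos φ = 0.574302, sin λ = 0.833684, cos λ = 0.552242.
North component: ΔN = −sin φ cos λ·ΔX − sin φ sin λ·ΔY + cos φ·ΔZ = −(0.818644)(0.552242)(-463) − (0.818644)(0.833684)(-455) + (0.574302)(-272) = 363.64 m.
1° of latitude spans 111000 m, so Δφ = 363.64 / 111000 × 3600 = 11.794″.

Δφ = 11.79″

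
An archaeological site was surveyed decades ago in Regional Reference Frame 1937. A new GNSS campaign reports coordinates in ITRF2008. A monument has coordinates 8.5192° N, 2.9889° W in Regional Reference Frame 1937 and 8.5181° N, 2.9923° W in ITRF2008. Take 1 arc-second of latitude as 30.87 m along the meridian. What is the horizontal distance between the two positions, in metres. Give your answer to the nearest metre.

393 m

Δφ = 8.5181° − 8.5192° = -0.0011°; Δλ = -2.9923° − -2.9889° = -0.0034°.
1° of latitude = 3600 × 30.87 = 111132 m.
ΔN = Δφ × 111132 = -122.2 m; ΔE = Δλ × 111132 × cos(8.5192°) = -0.0034 × 111132 × 0.988966 = -373.7 m.
Distance = √(ΔE² + ΔN²) = √((-373.7)² + (-122.2)²) = 393.2 m.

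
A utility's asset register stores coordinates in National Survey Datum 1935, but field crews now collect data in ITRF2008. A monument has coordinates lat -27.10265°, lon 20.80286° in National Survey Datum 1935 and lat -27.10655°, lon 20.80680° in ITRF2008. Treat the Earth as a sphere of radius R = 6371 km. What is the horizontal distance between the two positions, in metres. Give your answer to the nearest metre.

Δφ = -27.10655° − -27.10265° = -0.00390°; Δλ = 20.80680° − 20.80286° = +0.00394°.
1° along a meridian = πR/180 = 111195 m.
ΔN = Δφ × 111195 = -433.7 m; ΔE = Δλ × 111195 × cos(-27.10265°) = +0.00394 × 111195 × 0.890192 = 390.0 m.
Distance = √(ΔE² + ΔN²) = √(390.0² + (-433.7)²) = 583.2 m.

583 m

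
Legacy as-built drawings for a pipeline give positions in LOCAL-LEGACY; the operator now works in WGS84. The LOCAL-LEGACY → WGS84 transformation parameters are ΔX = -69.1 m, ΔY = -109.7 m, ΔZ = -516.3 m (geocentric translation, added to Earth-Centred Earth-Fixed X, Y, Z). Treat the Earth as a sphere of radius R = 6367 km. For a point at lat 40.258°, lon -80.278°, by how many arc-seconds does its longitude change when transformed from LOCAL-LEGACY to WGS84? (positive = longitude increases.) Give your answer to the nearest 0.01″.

sin φ = 0.646231, cos φ = 0.763142, sin λ = -0.985639, cos λ = 0.168868.
East component: ΔE = −sin λ·ΔX + cos λ·ΔY = −(-0.985639)(-69.1) + (0.168868)(-109.7) = -86.63 m.
1° of latitude spans πR/180 = 111125 m; at latitude φ, 1° of longitude spans that × cos φ = 84804.3 m, so Δλ = -86.63 / 84804.3 × 3600 = -3.678″.

Δλ = -3.68″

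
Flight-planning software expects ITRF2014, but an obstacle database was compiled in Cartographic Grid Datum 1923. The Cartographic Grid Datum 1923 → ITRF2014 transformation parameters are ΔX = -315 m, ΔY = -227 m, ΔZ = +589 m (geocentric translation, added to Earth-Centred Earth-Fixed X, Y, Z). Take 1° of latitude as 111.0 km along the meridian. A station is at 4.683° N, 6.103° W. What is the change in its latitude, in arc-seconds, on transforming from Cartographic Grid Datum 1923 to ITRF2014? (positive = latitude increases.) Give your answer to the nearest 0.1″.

sin φ = 0.081643, cos φ = 0.996662, sin λ = -0.106316, cos λ = 0.994332.
North component: ΔN = −sin φ cos λ·ΔX − sin φ sin λ·ΔY + cos φ·ΔZ = −(0.081643)(0.994332)(-315) − (0.081643)(-0.106316)(-227) + (0.996662)(589) = 610.64 m.
1° of latitude spans 111000 m, so Δφ = 610.64 / 111000 × 3600 = 19.804″.

Δφ = 19.8″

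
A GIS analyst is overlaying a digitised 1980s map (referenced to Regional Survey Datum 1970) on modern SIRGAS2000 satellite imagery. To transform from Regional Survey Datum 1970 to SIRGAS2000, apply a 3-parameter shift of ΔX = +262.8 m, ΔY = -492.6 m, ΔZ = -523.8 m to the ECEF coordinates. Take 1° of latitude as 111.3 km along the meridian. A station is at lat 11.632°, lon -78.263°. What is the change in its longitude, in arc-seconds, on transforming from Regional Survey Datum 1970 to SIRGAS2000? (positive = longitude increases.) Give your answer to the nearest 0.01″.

sin φ = 0.201625, cos φ = 0.979463, sin λ = -0.979092, cos λ = 0.203420.
East component: ΔE = −sin λ·ΔX + cos λ·ΔY = −(-0.979092)(262.8) + (0.203420)(-492.6) = 157.10 m.
1° of latitude spans 111300 m; at latitude φ, 1° of longitude spans that × cos φ = 109014.2 m, so Δλ = 157.10 / 109014.2 × 3600 = 5.188″.

Δλ = 5.19″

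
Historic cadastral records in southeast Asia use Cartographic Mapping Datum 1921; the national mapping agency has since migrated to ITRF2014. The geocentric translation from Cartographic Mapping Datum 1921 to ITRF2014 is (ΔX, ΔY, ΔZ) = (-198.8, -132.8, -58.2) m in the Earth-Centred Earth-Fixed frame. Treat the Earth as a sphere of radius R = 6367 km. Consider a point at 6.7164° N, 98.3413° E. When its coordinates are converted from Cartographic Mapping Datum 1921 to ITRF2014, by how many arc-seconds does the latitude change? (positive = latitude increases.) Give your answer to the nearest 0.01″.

sin φ = 0.116955, cos φ = 0.993137, sin λ = 0.989421, cos λ = -0.145069.
North component: ΔN = −sin φ cos λ·ΔX − sin φ sin λ·ΔY + cos φ·ΔZ = −(0.116955)(-0.145069)(-198.8) − (0.116955)(0.989421)(-132.8) + (0.993137)(-58.2) = -45.81 m.
1° of latitude spans πR/180 = 111125 m, so Δφ = -45.81 / 111125 × 3600 = -1.484″.

Δφ = -1.48″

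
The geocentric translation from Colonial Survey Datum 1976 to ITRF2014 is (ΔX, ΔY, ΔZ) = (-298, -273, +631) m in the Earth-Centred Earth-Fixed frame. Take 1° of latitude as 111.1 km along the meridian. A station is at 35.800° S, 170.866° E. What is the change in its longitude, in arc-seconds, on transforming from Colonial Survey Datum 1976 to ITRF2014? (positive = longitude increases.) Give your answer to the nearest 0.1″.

Δλ = 12.7″

sin φ = -0.584958, cos φ = 0.811064, sin λ = 0.158744, cos λ = -0.987320.
East component: ΔE = −sin λ·ΔX + cos λ·ΔY = −(0.158744)(-298) + (-0.987320)(-273) = 316.84 m.
1° of latitude spans 111100 m; at latitude φ, 1° of longitude spans that × cos φ = 90109.2 m, so Δλ = 316.84 / 90109.2 × 3600 = 12.658″.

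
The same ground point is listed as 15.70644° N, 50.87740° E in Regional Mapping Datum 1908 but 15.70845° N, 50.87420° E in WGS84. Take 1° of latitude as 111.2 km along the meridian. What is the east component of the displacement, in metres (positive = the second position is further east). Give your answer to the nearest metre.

ΔE = -343 m

Δφ = 15.70845° − 15.70644° = +0.00201°; Δλ = 50.87420° − 50.87740° = -0.00320°.
ΔN = Δφ × 111200 = 223.5 m; ΔE = Δλ × 111200 × cos(15.70644°) = -0.00320 × 111200 × 0.962661 = -342.6 m.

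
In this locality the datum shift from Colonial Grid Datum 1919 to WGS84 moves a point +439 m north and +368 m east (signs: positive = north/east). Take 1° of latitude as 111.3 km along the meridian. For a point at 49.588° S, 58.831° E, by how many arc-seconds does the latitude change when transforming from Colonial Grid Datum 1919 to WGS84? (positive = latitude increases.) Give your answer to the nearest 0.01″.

Δφ = 14.20″

1° of latitude = 111.3 km, so Δφ = 439.0 / 111300 = 0.0039443° = 14.199″.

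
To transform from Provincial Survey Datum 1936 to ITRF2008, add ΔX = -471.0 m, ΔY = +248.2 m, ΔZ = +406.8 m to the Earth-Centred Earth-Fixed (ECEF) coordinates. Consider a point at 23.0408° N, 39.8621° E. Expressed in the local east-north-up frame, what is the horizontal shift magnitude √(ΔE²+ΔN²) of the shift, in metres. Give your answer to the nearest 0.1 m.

The local east axis at (φ, λ) is (−sin λ, cos λ, 0), so ΔE = −sin(39.8621°)·(-471.0) + cos(39.8621°)·248.2 = 492.40 m.
The local north axis is (−sin φ cos λ, −sin φ sin λ, cos φ), giving ΔN = 141.500 − 62.262 + 374.348 = 453.59 m.
Horizontal magnitude = √(ΔE² + ΔN²) = √(492.40² + 453.59²) = 669.48 m.

669.5 m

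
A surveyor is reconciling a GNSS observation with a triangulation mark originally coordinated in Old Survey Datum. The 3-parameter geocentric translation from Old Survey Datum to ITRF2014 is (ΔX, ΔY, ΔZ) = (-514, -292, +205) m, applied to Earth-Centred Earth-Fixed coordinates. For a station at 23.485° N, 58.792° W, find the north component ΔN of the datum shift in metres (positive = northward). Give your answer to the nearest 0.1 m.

At φ = 23.485°, λ = -58.792°: sin φ = 0.398509, cos φ = 0.917164, sin λ = -0.855292, cos λ = 0.518146.
ΔN = −sin φ cos λ·ΔX − sin φ sin λ·ΔY + cos φ·ΔZ = −(0.398509)(0.518146)(-514) − (0.398509)(-0.855292)(-292) + (0.917164)(205) = 194.63 m.

ΔN = 194.6 m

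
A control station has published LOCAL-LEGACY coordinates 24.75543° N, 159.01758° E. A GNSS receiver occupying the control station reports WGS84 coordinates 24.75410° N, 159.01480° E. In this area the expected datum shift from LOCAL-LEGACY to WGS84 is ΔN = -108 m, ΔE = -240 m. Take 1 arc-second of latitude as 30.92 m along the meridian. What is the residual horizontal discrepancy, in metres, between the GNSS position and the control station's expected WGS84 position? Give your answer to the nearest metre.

57 m

Observed coordinate differences: Δφ = -0.00133°, Δλ = -0.00278°.
Converting to metres (1° lat = 111312 m, cos φ = 0.908103): observed ΔN = -148.0 m, observed ΔE = -281.0 m.
Subtracting the expected shift leaves a residual of -148.0 − (-108) = -40.0 m north and -281.0 − (-240) = -41.0 m east.
Residual distance = √((-40.0)² + (-41.0)²) = 57.3 m.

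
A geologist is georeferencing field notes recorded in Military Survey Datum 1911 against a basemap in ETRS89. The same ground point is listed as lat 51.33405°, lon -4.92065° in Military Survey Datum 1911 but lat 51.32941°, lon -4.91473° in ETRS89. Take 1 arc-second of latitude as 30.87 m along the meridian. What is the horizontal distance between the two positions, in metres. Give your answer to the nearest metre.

659 m

Δφ = 51.32941° − 51.33405° = -0.00464°; Δλ = -4.91473° − -4.92065° = +0.00592°.
1° of latitude = 3600 × 30.87 = 111132 m.
ΔN = Δφ × 111132 = -515.7 m; ΔE = Δλ × 111132 × cos(51.33405°) = +0.00592 × 111132 × 0.624779 = 411.0 m.
Distance = √(ΔE² + ΔN²) = √(411.0² + (-515.7)²) = 659.4 m.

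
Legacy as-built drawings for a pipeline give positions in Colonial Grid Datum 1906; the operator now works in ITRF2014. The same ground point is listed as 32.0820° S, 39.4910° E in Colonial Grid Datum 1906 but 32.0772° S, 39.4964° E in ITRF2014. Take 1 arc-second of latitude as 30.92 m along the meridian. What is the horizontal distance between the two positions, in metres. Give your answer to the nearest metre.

Δφ = -32.0772° − -32.0820° = +0.0048°; Δλ = 39.4964° − 39.4910° = +0.0054°.
1° of latitude = 3600 × 30.92 = 111312 m.
ΔN = Δφ × 111312 = 534.3 m; ΔE = Δλ × 111312 × cos(-32.0820°) = +0.0054 × 111312 × 0.847289 = 509.3 m.
Distance = √(ΔE² + ΔN²) = √(509.3² + 534.3²) = 738.1 m.

738 m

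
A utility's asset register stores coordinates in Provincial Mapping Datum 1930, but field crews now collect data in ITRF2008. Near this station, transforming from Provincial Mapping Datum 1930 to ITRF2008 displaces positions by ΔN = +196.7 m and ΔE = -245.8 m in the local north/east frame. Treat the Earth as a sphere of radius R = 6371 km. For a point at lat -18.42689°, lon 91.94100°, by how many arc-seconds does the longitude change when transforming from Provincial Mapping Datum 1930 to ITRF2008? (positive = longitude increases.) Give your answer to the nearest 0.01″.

Δλ = -8.39″

At latitude -18.42689°, cos φ = 0.948728.
One radian of longitude at latitude φ spans R cos φ, so Δλ = ΔE / (R cos φ) = -245.8 / (6371000 × 0.948728) = -4.0666e-05 rad = -8.388″.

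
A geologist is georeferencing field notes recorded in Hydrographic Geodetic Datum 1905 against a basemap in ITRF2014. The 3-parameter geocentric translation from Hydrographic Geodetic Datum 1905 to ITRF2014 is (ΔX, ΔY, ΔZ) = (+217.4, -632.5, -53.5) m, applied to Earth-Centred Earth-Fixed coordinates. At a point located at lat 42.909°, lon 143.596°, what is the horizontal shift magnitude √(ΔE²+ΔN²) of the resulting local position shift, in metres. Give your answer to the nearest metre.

507 m

The local east axis at (φ, λ) is (−sin λ, cos λ, 0), so ΔE = −sin(143.596°)·217.4 + cos(143.596°)·(-632.5) = 380.05 m.
The local north axis is (−sin φ cos λ, −sin φ sin λ, cos φ), giving ΔN = 119.129 + 255.567 − 39.185 = 335.51 m.
Horizontal magnitude = √(ΔE² + ΔN²) = √(380.05² + 335.51²) = 506.96 m.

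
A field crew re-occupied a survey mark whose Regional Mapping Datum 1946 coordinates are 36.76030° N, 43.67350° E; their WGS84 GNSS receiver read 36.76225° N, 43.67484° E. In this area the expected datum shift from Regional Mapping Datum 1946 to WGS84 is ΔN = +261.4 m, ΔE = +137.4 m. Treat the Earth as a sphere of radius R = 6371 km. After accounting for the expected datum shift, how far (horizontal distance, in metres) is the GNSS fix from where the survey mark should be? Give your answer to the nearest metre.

Observed coordinate differences: Δφ = +0.00195°, Δλ = +0.00134°.
Converting to metres (1° lat = 111195 m, cos φ = 0.801146): observed ΔN = 216.8 m, observed ΔE = 119.4 m.
Subtracting the expected shift leaves a residual of 216.8 − (261.4) = -44.6 m north and 119.4 − (137.4) = -18.0 m east.
Residual distance = √((-44.6)² + (-18.0)²) = 48.1 m.

48 m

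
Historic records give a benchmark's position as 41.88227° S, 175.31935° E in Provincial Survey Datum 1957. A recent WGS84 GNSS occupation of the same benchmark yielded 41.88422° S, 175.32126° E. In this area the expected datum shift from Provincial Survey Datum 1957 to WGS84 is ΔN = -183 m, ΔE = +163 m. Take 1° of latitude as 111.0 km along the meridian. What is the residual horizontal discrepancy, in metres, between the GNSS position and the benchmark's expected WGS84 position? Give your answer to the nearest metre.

34 m

Observed coordinate differences: Δφ = -0.00195°, Δλ = +0.00191°.
Converting to metres (1° lat = 111000 m, cos φ = 0.744518): observed ΔN = -216.5 m, observed ΔE = 157.8 m.
Subtracting the expected shift leaves a residual of -216.5 − (-183) = -33.5 m north and 157.8 − (163) = -5.2 m east.
Residual distance = √((-33.5)² + (-5.2)²) = 33.8 m.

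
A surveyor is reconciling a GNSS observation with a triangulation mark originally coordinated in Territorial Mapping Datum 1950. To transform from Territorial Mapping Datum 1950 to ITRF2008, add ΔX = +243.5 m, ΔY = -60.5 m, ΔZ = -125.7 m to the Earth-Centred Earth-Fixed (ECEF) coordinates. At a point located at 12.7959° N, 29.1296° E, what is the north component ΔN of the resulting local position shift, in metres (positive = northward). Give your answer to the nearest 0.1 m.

The local north axis is (−sin φ cos λ, −sin φ sin λ, cos φ), giving ΔN = -47.109 + 6.523 − 122.578 = -163.16 m.

ΔN = -163.2 m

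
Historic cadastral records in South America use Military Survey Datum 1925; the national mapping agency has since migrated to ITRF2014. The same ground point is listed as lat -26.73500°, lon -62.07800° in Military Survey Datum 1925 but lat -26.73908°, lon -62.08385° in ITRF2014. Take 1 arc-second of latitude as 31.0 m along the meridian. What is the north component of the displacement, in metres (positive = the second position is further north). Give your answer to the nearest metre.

ΔN = -455 m

Δφ = -26.73908° − -26.73500° = -0.00408°; Δλ = -62.08385° − -62.07800° = -0.00585°.
1° of latitude = 3600 × 31.00 = 111600 m.
ΔN = Δφ × 111600 = -455.3 m; ΔE = Δλ × 111600 × cos(-26.73500°) = -0.00585 × 111600 × 0.893097 = -583.1 m.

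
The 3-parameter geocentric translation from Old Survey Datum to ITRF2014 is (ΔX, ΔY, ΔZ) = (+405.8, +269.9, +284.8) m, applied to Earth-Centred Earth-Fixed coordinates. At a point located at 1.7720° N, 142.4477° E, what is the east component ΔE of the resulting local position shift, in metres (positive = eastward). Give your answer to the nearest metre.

The local east axis at (φ, λ) is (−sin λ, cos λ, 0), so ΔE = −sin(142.4477°)·405.8 + cos(142.4477°)·269.9 = -461.31 m.

ΔE = -461 m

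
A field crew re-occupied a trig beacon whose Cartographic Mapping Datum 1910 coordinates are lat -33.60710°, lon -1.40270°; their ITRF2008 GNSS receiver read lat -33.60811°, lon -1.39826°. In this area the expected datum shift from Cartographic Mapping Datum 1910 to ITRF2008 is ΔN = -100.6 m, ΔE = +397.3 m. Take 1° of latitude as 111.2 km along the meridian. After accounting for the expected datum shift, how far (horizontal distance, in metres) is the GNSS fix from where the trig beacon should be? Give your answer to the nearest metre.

18 m

Observed coordinate differences: Δφ = -0.00101°, Δλ = +0.00444°.
Converting to metres (1° lat = 111200 m, cos φ = 0.832853): observed ΔN = -112.3 m, observed ΔE = 411.2 m.
Subtracting the expected shift leaves a residual of -112.3 − (-100.6) = -11.7 m north and 411.2 − (397.3) = 13.9 m east.
Residual distance = √((-11.7)² + 13.9²) = 18.2 m.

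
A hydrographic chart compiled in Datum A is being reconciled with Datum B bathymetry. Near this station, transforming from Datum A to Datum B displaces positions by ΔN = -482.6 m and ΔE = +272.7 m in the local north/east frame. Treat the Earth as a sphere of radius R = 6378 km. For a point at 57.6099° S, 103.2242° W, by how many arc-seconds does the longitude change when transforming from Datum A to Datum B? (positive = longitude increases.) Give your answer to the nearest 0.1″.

At latitude -57.6099°, cos φ = 0.535681.
One radian of longitude at latitude φ spans R cos φ, so Δλ = ΔE / (R cos φ) = 272.7 / (6378000 × 0.535681) = 7.9817e-05 rad = 16.463″.

Δλ = 16.5″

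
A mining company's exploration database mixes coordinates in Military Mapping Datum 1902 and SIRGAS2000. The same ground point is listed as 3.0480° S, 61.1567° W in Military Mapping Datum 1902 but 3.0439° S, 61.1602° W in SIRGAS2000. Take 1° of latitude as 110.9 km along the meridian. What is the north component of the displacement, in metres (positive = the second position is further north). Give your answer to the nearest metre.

ΔN = 455 m

Δφ = -3.0439° − -3.0480° = +0.0041°; Δλ = -61.1602° − -61.1567° = -0.0035°.
ΔN = Δφ × 110900 = 454.7 m; ΔE = Δλ × 110900 × cos(-3.0480°) = -0.0035 × 110900 × 0.998585 = -387.6 m.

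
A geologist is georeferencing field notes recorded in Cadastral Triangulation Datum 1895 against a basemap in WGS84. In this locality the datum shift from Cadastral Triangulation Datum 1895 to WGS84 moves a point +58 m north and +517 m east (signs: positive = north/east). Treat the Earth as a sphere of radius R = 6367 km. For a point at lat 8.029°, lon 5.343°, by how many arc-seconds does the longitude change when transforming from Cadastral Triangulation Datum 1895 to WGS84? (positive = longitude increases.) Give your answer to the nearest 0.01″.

At latitude 8.029°, cos φ = 0.990198.
One radian of longitude at latitude φ spans R cos φ, so Δλ = ΔE / (R cos φ) = 517.0 / (6367000 × 0.990198) = 8.2004e-05 rad = 16.914″.

Δλ = 16.91″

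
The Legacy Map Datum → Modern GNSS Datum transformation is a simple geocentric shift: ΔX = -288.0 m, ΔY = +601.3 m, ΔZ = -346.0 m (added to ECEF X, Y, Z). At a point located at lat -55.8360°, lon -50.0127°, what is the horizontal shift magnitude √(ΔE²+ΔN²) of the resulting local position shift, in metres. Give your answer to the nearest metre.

The local east axis at (φ, λ) is (−sin λ, cos λ, 0), so ΔE = −sin(-50.0127°)·(-288.0) + cos(-50.0127°)·601.3 = 165.74 m.
The local north axis is (−sin φ cos λ, −sin φ sin λ, cos φ), giving ΔN = -153.136 − 381.205 − 194.301 = -728.64 m.
Horizontal magnitude = √(ΔE² + ΔN²) = √(165.74² + (-728.64)²) = 747.26 m.

747 m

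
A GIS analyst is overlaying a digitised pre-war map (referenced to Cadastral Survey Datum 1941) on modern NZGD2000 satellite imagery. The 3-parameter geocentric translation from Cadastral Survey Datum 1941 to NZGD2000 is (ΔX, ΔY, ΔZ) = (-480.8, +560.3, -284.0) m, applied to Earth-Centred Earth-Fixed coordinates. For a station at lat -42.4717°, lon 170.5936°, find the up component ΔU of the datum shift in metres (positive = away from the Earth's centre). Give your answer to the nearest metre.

ΔU = 609 m

The local up (radial) axis is (cos φ cos λ, cos φ sin λ, sin φ), giving ΔU = 349.875 + 67.545 + 191.764 = 609.18 m.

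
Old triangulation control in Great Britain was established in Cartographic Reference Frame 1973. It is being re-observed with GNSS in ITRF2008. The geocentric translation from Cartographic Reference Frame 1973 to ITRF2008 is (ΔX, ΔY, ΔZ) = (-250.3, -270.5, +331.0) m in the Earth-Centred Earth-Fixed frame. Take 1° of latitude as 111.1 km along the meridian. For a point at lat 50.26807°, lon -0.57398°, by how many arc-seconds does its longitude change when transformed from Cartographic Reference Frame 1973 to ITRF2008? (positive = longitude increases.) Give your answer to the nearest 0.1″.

Δλ = -13.8″

sin φ = 0.769043, cos φ = 0.639196, sin λ = -0.010018, cos λ = 0.999950.
East component: ΔE = −sin λ·ΔX + cos λ·ΔY = −(-0.010018)(-250.3) + (0.999950)(-270.5) = -272.99 m.
1° of latitude spans 111100 m; at latitude φ, 1° of longitude spans that × cos φ = 71014.7 m, so Δλ = -272.99 / 71014.7 × 3600 = -13.839″.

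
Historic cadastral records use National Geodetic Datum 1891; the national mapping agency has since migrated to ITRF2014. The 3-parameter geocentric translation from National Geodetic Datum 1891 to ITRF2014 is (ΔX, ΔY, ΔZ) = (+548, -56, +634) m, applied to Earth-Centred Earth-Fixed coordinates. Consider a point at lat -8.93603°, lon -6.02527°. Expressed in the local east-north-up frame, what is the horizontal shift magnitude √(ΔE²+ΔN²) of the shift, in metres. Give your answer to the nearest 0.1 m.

711.9 m

At φ = -8.93603°, λ = -6.02527°: sin φ = -0.155332, cos φ = 0.987862, sin λ = -0.104967, cos λ = 0.994476.
ΔE = −sin λ·ΔX + cos λ·ΔY = −(-0.104967)·(548) + (0.994476)·(-56) = 1.83 m.
ΔN = −sin φ cos λ·ΔX − sin φ sin λ·ΔY + cos φ·ΔZ = −(-0.155332)(0.994476)(548) − (-0.155332)(-0.104967)(-56) + (0.987862)(634) = 711.87 m.
Horizontal magnitude = √(ΔE² + ΔN²) = √(1.83² + 711.87²) = 711.87 m.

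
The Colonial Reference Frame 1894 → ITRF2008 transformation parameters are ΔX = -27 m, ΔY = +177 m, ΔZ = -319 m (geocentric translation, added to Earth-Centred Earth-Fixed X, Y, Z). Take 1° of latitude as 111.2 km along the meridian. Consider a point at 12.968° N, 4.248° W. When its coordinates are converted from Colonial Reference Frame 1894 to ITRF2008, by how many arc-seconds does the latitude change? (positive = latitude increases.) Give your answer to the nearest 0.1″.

Δφ = -9.8″

sin φ = 0.224407, cos φ = 0.974496, sin λ = -0.074074, cos λ = 0.997253.
North component: ΔN = −sin φ cos λ·ΔX − sin φ sin λ·ΔY + cos φ·ΔZ = −(0.224407)(0.997253)(-27) − (0.224407)(-0.074074)(177) + (0.974496)(-319) = -301.88 m.
1° of latitude spans 111200 m, so Δφ = -301.88 / 111200 × 3600 = -9.773″.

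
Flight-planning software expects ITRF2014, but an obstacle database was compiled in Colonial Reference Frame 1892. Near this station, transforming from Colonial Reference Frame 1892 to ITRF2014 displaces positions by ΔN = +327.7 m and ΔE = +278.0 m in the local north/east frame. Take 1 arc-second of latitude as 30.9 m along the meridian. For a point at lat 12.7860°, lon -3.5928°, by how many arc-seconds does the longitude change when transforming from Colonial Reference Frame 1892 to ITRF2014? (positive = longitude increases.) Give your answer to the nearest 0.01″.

Δλ = 9.23″

At latitude 12.7860°, cos φ = 0.975203.
1″ of longitude at this latitude = 30.90 × cos φ = 30.1338 m, so Δλ = 278.0 / 30.1338 = 9.226″.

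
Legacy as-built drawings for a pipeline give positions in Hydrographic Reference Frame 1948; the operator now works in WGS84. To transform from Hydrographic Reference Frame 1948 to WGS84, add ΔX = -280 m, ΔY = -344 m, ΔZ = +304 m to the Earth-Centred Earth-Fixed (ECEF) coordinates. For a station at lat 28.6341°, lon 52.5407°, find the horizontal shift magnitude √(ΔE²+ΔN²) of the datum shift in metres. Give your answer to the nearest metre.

479 m

At φ = 28.6341°, λ = 52.5407°: sin φ = 0.479214, cos φ = 0.877698, sin λ = 0.793786, cos λ = 0.608198.
ΔE = −sin λ·ΔX + cos λ·ΔY = −(0.793786)·(-280) + (0.608198)·(-344) = 13.04 m.
ΔN = −sin φ cos λ·ΔX − sin φ sin λ·ΔY + cos φ·ΔZ = −(0.479214)(0.608198)(-280) − (0.479214)(0.793786)(-344) + (0.877698)(304) = 479.28 m.
Horizontal magnitude = √(ΔE² + ΔN²) = √(13.04² + 479.28²) = 479.46 m.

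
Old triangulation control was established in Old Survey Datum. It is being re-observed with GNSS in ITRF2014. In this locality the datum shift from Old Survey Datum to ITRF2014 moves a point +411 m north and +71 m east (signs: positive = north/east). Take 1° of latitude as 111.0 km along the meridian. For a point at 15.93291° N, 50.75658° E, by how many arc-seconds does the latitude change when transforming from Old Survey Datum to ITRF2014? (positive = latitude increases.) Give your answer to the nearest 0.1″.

1° of latitude = 111.0 km, so Δφ = 411.0 / 111000 = 0.0037027° = 13.330″.

Δφ = 13.3″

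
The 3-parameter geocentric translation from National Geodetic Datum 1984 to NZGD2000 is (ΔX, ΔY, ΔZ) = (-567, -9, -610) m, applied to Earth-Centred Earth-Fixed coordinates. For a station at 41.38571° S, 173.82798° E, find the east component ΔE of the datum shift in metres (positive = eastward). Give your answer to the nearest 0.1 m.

ΔE = 69.9 m

The local east axis at (φ, λ) is (−sin λ, cos λ, 0), so ΔE = −sin(173.82798°)·(-567) + cos(173.82798°)·(-9) = 69.91 m.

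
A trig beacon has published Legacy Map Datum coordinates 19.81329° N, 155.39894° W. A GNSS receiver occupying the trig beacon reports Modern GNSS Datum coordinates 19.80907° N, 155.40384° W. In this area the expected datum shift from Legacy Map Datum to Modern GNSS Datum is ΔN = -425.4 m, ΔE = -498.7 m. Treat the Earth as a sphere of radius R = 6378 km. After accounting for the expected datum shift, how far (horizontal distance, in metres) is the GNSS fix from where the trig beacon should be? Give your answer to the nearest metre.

Observed coordinate differences: Δφ = -0.00422°, Δλ = -0.00490°.
Converting to metres (1° lat = 111317 m, cos φ = 0.940802): observed ΔN = -469.8 m, observed ΔE = -513.2 m.
Subtracting the expected shift leaves a residual of -469.8 − (-425.4) = -44.4 m north and -513.2 − (-498.7) = -14.5 m east.
Residual distance = √((-44.4)² + (-14.5)²) = 46.7 m.

47 m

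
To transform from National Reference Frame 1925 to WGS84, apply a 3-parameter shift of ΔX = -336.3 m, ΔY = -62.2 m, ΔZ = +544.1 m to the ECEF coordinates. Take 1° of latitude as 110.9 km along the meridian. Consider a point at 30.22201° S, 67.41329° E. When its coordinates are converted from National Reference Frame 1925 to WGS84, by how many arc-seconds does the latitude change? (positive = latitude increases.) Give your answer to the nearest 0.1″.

Δφ = 12.2″

sin φ = -0.503352, cos φ = 0.864082, sin λ = 0.923299, cos λ = 0.384081.
North component: ΔN = −sin φ cos λ·ΔX − sin φ sin λ·ΔY + cos φ·ΔZ = −(-0.503352)(0.384081)(-336.3) − (-0.503352)(0.923299)(-62.2) + (0.864082)(544.1) = 376.22 m.
1° of latitude spans 110900 m, so Δφ = 376.22 / 110900 × 3600 = 12.213″.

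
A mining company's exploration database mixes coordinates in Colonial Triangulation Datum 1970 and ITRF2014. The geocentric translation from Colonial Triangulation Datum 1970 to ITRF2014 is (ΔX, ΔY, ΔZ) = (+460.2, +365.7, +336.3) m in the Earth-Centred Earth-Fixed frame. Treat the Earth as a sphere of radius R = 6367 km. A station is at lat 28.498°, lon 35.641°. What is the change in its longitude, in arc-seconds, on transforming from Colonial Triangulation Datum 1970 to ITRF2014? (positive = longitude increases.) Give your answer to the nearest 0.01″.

sin φ = 0.477128, cos φ = 0.878834, sin λ = 0.582705, cos λ = 0.812684.
East component: ΔE = −sin λ·ΔX + cos λ·ΔY = −(0.582705)(460.2) + (0.812684)(365.7) = 29.04 m.
1° of latitude spans πR/180 = 111125 m; at latitude φ, 1° of longitude spans that × cos φ = 97660.5 m, so Δλ = 29.04 / 97660.5 × 3600 = 1.070″.

Δλ = 1.07″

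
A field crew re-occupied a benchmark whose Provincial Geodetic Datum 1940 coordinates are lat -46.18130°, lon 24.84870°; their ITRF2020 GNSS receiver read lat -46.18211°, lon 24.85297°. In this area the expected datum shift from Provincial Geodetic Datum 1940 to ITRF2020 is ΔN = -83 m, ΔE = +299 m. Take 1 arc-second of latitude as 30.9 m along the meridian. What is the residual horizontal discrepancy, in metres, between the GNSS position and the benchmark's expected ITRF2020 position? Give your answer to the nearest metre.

Observed coordinate differences: Δφ = -0.00081°, Δλ = +0.00427°.
Converting to metres (1° lat = 111240 m, cos φ = 0.692379): observed ΔN = -90.1 m, observed ΔE = 328.9 m.
Subtracting the expected shift leaves a residual of -90.1 − (-83) = -7.1 m north and 328.9 − (299) = 29.9 m east.
Residual distance = √((-7.1)² + 29.9²) = 30.7 m.

31 m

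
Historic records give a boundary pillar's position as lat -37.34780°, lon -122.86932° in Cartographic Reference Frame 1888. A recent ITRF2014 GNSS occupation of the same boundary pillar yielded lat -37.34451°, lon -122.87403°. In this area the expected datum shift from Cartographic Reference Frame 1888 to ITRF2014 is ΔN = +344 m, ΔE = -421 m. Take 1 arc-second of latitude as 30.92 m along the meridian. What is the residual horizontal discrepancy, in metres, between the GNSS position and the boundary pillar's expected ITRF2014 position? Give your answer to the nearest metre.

Observed coordinate differences: Δφ = +0.00329°, Δλ = -0.00471°.
Converting to metres (1° lat = 111312 m, cos φ = 0.794968): observed ΔN = 366.2 m, observed ΔE = -416.8 m.
Subtracting the expected shift leaves a residual of 366.2 − (344) = 22.2 m north and -416.8 − (-421) = 4.2 m east.
Residual distance = √(22.2² + 4.2²) = 22.6 m.

23 m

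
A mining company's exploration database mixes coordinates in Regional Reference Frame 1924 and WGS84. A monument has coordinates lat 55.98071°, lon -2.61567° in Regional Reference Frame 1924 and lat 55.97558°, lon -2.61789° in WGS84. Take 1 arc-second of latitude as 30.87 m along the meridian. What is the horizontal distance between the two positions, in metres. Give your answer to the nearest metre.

Δφ = 55.97558° − 55.98071° = -0.00513°; Δλ = -2.61789° − -2.61567° = -0.00222°.
1° of latitude = 3600 × 30.87 = 111132 m.
ΔN = Δφ × 111132 = -570.1 m; ΔE = Δλ × 111132 × cos(55.98071°) = -0.00222 × 111132 × 0.559472 = -138.0 m.
Distance = √(ΔE² + ΔN²) = √((-138.0)² + (-570.1)²) = 586.6 m.

587 m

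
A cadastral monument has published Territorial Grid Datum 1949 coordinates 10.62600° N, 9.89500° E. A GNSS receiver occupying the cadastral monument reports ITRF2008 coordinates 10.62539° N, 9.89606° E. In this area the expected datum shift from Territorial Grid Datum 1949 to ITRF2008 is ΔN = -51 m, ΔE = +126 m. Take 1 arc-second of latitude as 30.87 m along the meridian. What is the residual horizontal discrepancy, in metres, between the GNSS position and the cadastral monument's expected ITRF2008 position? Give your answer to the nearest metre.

20 m

Observed coordinate differences: Δφ = -0.00061°, Δλ = +0.00106°.
Converting to metres (1° lat = 111132 m, cos φ = 0.982852): observed ΔN = -67.8 m, observed ΔE = 115.8 m.
Subtracting the expected shift leaves a residual of -67.8 − (-51) = -16.8 m north and 115.8 − (126) = -10.2 m east.
Residual distance = √((-16.8)² + (-10.2)²) = 19.7 m.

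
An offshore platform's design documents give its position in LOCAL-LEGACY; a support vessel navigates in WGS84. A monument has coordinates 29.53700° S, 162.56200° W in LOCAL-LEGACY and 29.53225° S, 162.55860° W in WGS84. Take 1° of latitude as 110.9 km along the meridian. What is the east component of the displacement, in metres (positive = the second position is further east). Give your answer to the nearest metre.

ΔE = 328 m

Δφ = -29.53225° − -29.53700° = +0.00475°; Δλ = -162.55860° − -162.56200° = +0.00340°.
ΔN = Δφ × 110900 = 526.8 m; ΔE = Δλ × 110900 × cos(-29.53700°) = +0.00340 × 110900 × 0.870038 = 328.1 m.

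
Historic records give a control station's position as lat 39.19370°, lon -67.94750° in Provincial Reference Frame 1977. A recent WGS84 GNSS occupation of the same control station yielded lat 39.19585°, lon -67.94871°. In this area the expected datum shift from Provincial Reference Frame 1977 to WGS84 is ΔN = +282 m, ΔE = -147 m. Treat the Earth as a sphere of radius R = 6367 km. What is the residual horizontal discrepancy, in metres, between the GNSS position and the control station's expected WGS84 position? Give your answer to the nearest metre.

61 m

Observed coordinate differences: Δφ = +0.00215°, Δλ = -0.00121°.
Converting to metres (1° lat = 111125 m, cos φ = 0.775014): observed ΔN = 238.9 m, observed ΔE = -104.2 m.
Subtracting the expected shift leaves a residual of 238.9 − (282) = -43.1 m north and -104.2 − (-147) = 42.8 m east.
Residual distance = √((-43.1)² + 42.8²) = 60.7 m.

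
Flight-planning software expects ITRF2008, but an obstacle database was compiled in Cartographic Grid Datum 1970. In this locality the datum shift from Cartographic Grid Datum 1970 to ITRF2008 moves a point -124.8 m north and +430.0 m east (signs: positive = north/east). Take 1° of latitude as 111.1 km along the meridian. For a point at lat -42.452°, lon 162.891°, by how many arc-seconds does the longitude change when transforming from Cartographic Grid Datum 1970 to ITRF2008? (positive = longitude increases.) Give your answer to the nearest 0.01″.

Δλ = 18.88″

At latitude -42.452°, cos φ = 0.737843.
1° of longitude at this latitude = 111.1 × cos φ = 81.97 km, so Δλ = 430.0 / 81974.4 = 0.0052455° = 18.884″.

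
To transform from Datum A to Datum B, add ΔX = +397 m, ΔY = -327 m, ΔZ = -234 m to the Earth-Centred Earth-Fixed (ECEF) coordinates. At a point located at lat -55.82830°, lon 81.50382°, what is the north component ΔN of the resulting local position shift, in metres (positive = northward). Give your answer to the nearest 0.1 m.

ΔN = -350.5 m

At φ = -55.82830°, λ = 81.50382°: sin φ = -0.827358, cos φ = 0.561675, sin λ = 0.989026, cos λ = 0.147743.
ΔN = −sin φ cos λ·ΔX − sin φ sin λ·ΔY + cos φ·ΔZ = −(-0.827358)(0.147743)(397) − (-0.827358)(0.989026)(-327) + (0.561675)(-234) = -350.48 m.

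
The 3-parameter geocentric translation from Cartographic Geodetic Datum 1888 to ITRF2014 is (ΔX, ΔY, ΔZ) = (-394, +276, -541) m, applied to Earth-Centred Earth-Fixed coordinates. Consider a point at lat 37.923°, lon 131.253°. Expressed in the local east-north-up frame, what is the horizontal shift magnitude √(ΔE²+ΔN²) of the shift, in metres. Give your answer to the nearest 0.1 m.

723.0 m

At φ = 37.923°, λ = 131.253°: sin φ = 0.614602, cos φ = 0.788837, sin λ = 0.751805, cos λ = -0.659385.
ΔE = −sin λ·ΔX + cos λ·ΔY = −(0.751805)·(-394) + (-0.659385)·(276) = 114.22 m.
ΔN = −sin φ cos λ·ΔX − sin φ sin λ·ΔY + cos φ·ΔZ = −(0.614602)(-0.659385)(-394) − (0.614602)(0.751805)(276) + (0.788837)(-541) = -713.96 m.
Horizontal magnitude = √(ΔE² + ΔN²) = √(114.22² + (-713.96)²) = 723.04 m.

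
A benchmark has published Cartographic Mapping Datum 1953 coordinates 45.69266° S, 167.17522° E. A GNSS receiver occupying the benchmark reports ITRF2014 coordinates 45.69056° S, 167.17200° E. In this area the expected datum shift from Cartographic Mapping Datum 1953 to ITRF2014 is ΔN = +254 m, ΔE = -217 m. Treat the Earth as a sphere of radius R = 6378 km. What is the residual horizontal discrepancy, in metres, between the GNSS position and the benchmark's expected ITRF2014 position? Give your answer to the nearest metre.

Observed coordinate differences: Δφ = +0.00210°, Δλ = -0.00322°.
Converting to metres (1° lat = 111317 m, cos φ = 0.698507): observed ΔN = 233.8 m, observed ΔE = -250.4 m.
Subtracting the expected shift leaves a residual of 233.8 − (254) = -20.2 m north and -250.4 − (-217) = -33.4 m east.
Residual distance = √((-20.2)² + (-33.4)²) = 39.0 m.

39 m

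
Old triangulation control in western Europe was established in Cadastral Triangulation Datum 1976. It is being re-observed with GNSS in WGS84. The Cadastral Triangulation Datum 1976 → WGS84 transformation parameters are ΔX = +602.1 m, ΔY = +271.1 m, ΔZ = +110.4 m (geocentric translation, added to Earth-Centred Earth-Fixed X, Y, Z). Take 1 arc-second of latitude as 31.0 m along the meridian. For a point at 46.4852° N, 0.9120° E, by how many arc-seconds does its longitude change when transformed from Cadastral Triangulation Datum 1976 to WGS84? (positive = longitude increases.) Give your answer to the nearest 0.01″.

sin φ = 0.725197, cos φ = 0.688542, sin λ = 0.015917, cos λ = 0.999873.
East component: ΔE = −sin λ·ΔX + cos λ·ΔY = −(0.015917)(602.1) + (0.999873)(271.1) = 261.48 m.
1° of latitude spans 3600 × 31.00 = 111600 m; at latitude φ, 1° of longitude spans that × cos φ = 76841.3 m, so Δλ = 261.48 / 76841.3 × 3600 = 12.250″.

Δλ = 12.25″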